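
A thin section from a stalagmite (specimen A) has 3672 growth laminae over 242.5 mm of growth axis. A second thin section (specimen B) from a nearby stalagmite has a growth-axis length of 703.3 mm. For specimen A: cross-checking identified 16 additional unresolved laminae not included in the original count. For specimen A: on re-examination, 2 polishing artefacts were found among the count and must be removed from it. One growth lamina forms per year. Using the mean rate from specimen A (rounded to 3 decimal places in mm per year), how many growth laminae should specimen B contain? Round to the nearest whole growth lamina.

Specimen A: adjusted count: 3672 − 2 + 16 = 3686 growth laminae.
A: 242.5 mm over 3686 years gives 242.5 / 3686 ≈ 0.066 mm/yr.
B spans 703.3 / 0.066 = 10656.06 years ≈ 10656 growth laminae.

10656 growth laminae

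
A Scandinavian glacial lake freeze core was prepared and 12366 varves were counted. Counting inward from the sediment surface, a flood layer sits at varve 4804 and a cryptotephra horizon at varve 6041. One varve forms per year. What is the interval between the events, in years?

The two markers are separated by 6041 − 4804 = 1237 varves.
At one varve per year, 1237 years elapsed between them.

1237 years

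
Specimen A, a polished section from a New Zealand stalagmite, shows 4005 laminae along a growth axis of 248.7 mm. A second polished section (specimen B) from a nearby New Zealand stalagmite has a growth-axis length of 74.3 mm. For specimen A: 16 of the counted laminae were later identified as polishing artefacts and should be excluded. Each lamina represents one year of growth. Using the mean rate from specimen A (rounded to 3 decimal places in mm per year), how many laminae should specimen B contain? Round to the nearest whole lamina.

1198 laminae

Specimen A: adjusted count: 4005 − 16 = 3989 laminae.
A: Extension rate ≈ 248.7 / 3989 = 0.062 mm/year.
Specimen B: 74.3 mm / 0.062 mm per year = 1198.39 years ≈ 1198 laminae.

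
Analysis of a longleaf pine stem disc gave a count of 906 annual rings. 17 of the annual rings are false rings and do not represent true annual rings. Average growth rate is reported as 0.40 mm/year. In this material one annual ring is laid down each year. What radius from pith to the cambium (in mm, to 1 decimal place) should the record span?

After corrections the count is 906 − 17 = 889 annual rings.
Length ≈ 0.40 × 889 = 355.6 mm.

355.6 mm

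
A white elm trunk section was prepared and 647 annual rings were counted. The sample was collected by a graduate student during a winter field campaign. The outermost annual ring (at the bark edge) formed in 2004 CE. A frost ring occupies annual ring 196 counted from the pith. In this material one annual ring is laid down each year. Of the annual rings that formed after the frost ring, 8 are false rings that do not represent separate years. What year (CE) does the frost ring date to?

Between annual ring 196 and the bark edge there are 647 − 196 = 451 annual rings.
Removing the 8 false annual rings leaves 451 − 8 = 443 true annual rings beyond the frost ring.
2004 − 443 = 1561 CE.

1561 CE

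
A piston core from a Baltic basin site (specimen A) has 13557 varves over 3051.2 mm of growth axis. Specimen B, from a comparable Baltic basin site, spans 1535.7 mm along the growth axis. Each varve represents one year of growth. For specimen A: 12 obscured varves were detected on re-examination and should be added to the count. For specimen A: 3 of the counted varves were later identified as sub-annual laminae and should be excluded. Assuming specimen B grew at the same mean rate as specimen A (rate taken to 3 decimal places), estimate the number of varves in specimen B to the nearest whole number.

Specimen A: adjusted count: 13557 − 3 + 12 = 13566 varves.
A: Mean rate = 3051.2 mm / 13566 years ≈ 0.225 mm/yr.
For B, 1535.7 / 0.225 = 6825.33 years ≈ 6825 varves.

6825 varves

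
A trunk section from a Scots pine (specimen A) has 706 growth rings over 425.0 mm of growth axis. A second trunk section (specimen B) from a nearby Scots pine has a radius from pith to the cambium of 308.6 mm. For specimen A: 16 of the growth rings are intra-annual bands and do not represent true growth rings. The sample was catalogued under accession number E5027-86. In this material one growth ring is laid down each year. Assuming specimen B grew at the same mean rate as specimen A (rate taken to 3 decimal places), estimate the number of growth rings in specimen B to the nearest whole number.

501 growth rings

Specimen A: true growth ring count = 706 − 16 = 690.
A: Extension rate ≈ 425.0 / 690 = 0.616 mm/year.
B spans 308.6 / 0.616 = 500.97 years ≈ 501 growth rings.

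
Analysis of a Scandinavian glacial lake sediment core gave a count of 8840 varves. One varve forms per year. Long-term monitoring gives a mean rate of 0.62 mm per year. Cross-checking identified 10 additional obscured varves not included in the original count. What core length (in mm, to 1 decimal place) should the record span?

Adjusted count: 8840 + 10 = 8850 varves.
8850 years at 0.62 mm/year gives 0.62 × 8850 = 5487.0 mm.

5487.0 mm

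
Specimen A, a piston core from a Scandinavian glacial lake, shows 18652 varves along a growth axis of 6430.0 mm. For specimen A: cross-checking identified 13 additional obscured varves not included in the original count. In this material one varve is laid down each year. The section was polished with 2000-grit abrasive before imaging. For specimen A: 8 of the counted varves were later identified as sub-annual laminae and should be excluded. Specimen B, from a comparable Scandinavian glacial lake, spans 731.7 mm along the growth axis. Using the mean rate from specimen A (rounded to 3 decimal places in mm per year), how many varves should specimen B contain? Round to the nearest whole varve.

Specimen A: true varve count = 18652 − 8 + 13 = 18657.
A: Extension rate ≈ 6430.0 / 18657 = 0.345 mm per year.
For B, 731.7 / 0.345 = 2120.87 years ≈ 2121 varves.

2121 varves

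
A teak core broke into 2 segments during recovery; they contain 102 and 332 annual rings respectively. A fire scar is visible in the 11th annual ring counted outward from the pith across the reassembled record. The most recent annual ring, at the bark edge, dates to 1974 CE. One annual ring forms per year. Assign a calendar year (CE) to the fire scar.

1551 CE

Total annual rings = 102 + 332 = 434.
434 − 11 = 423 annual rings lie beyond the fire scar toward the bark edge.
Counting back 423 years from 1974 CE places the fire scar in 1974 − 423 = 1551 CE.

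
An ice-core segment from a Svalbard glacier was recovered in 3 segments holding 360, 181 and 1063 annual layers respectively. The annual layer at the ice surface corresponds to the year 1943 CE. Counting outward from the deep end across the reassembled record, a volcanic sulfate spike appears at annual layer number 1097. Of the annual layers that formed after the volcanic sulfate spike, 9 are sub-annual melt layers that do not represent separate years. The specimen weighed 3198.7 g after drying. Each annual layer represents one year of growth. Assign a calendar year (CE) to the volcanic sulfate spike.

Total annual layers = 360 + 181 + 1063 = 1604.
Between annual layer 1097 and the ice surface there are 1604 − 1097 = 507 annual layers.
Excluding 9 false annual layers: 507 − 9 = 498.
1943 − 498 = 1445 CE.

1445 CE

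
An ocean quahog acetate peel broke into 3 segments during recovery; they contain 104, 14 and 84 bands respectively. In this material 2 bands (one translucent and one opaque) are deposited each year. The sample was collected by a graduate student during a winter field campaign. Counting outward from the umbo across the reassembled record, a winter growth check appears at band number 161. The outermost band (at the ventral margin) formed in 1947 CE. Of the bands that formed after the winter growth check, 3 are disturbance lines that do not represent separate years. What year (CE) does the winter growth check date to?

Total bands = 104 + 14 + 84 = 202.
202 − 161 = 41 bands lie beyond the winter growth check toward the ventral margin.
41 − 3 false = 38 true bands after the winter growth check.
With 2 bands per year, 38 / 2 = 19 years.
Counting back 19 years from 1947 CE places the winter growth check in 1947 − 19 = 1928 CE.

1928 CE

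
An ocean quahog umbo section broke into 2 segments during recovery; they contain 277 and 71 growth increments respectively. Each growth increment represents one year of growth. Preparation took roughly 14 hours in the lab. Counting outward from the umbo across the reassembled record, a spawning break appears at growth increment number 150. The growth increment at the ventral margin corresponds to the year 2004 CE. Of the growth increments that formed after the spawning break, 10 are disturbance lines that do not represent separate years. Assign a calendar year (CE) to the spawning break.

Total growth increments = 277 + 71 = 348.
348 − 150 = 198 growth increments lie beyond the spawning break toward the ventral margin.
198 − 10 false = 188 true growth increments after the spawning break.
2004 − 188 = 1816 CE.

1816 CE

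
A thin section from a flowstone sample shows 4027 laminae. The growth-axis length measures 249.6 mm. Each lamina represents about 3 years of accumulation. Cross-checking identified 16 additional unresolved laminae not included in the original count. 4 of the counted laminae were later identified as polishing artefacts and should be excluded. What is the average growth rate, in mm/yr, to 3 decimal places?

0.021 mm/yr

After corrections the count is 4027 − 4 + 16 = 4039 laminae.
Multiplying by 3 years per lamina: 4039 × 3 = 12117 years.
Extension rate ≈ 249.6 / 12117 = 0.021 mm/yr.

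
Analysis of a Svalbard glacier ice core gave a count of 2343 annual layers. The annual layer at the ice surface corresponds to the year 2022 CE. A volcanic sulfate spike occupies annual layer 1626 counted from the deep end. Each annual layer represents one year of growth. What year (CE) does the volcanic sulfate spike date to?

The volcanic sulfate spike sits at annual layer 1626 from the deep end, so 2343 − 1626 = 717 annual layers formed after it.
The annual layer at the ice surface is 2022 CE, so the volcanic sulfate spike dates to 2022 − 717 = 1305 CE.

1305 CE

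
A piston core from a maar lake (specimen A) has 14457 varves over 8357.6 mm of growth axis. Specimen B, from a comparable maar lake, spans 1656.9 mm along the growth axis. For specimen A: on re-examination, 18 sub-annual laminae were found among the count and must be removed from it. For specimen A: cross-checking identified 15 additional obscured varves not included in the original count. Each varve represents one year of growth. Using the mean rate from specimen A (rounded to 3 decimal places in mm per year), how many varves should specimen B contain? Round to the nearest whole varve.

2867 varves

Specimen A: correcting the raw count gives 14457 − 18 + 15 = 14454 true varves.
A: 8357.6 mm over 14454 years gives 8357.6 / 14454 ≈ 0.578 mm/yr.
Specimen B: 1656.9 mm / 0.578 mm per year = 2866.61 years ≈ 2867 varves.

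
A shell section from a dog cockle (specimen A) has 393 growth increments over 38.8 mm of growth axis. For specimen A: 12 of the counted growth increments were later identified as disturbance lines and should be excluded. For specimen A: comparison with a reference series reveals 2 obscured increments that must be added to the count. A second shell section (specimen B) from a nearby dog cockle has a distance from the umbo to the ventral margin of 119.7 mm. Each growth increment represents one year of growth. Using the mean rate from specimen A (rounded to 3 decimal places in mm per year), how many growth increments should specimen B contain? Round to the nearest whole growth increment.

Specimen A: correcting the raw count gives 393 − 12 + 2 = 383 true growth increments.
A: Mean rate = 38.8 mm / 383 years ≈ 0.101 mm/year.
B spans 119.7 / 0.101 = 1185.15 years ≈ 1185 growth increments.

1185 growth increments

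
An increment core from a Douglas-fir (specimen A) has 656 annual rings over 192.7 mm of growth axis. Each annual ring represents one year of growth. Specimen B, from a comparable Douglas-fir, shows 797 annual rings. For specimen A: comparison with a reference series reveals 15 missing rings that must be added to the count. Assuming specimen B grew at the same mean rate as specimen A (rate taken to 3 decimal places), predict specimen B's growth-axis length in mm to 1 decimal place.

Specimen A: after corrections the count is 656 + 15 = 671 annual rings.
A: 192.7 mm over 671 years gives 192.7 / 671 ≈ 0.287 mm/year.
B's length ≈ 0.287 × 797 = 228.7 mm.

228.7 mm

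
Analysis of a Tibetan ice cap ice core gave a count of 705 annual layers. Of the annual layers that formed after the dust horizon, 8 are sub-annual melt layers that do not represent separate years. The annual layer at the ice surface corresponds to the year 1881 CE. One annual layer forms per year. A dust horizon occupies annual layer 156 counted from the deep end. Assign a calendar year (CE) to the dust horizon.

705 − 156 = 549 annual layers lie beyond the dust horizon toward the ice surface.
549 − 8 false = 541 true annual layers after the dust horizon.
The annual layer at the ice surface is 1881 CE, so the dust horizon dates to 1881 − 541 = 1340 CE.

1340 CE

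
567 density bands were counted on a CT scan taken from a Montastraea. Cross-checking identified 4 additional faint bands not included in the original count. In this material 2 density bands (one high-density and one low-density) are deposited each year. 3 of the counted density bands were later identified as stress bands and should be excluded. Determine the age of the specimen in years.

Adjusted count: 567 − 3 + 4 = 568 density bands.
568 density bands at 2 per year is 568 / 2 = 284 years.

284 yr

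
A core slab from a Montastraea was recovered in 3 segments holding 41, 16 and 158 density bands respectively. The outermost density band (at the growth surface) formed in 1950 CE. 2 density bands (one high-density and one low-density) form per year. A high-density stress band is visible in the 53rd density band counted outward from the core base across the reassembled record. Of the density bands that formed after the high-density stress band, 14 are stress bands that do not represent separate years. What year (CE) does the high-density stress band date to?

1876 CE

Total density bands = 41 + 16 + 158 = 215.
Between density band 53 and the growth surface there are 215 − 53 = 162 density bands.
Excluding 14 false density bands: 162 − 14 = 148.
148 density bands at 2 per year is 148 / 2 = 74 years.
The density band at the growth surface is 1950 CE, so the high-density stress band dates to 1950 − 74 = 1876 CE.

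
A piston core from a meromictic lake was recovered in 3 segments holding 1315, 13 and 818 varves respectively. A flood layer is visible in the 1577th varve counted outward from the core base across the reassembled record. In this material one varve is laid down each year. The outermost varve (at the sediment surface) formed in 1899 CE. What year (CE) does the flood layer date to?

Total varves = 1315 + 13 + 818 = 2146.
2146 − 1577 = 569 varves lie beyond the flood layer toward the sediment surface.
The varve at the sediment surface is 1899 CE, so the flood layer dates to 1899 − 569 = 1330 CE.

1330 CE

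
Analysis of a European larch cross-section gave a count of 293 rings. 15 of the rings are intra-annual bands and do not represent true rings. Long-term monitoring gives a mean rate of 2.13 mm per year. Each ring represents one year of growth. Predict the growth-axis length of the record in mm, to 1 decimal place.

After corrections the count is 293 − 15 = 278 rings.
278 years at 2.13 mm/year gives 2.13 × 278 = 592.1 mm.

592.1 mm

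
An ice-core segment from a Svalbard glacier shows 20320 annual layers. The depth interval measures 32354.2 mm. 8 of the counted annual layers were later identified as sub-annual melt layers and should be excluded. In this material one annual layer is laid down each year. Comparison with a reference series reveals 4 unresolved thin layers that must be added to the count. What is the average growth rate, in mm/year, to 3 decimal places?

Correcting the raw count gives 20320 − 8 + 4 = 20316 true annual layers.
32354.2 mm over 20316 years gives 32354.2 / 20316 ≈ 1.593 mm/year.

1.593 mm/year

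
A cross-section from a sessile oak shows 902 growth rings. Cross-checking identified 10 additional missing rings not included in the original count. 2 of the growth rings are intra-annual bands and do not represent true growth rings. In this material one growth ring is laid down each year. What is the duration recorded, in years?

True growth ring count = 902 − 2 + 10 = 910.
At one growth ring per year, that is 910 years.

910 yr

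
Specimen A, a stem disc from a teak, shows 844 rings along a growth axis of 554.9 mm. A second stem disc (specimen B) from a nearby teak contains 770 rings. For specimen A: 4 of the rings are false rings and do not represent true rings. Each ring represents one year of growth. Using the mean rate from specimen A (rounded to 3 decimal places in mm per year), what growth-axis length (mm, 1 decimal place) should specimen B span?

Specimen A: correcting the raw count gives 844 − 4 = 840 true rings.
A: 554.9 mm over 840 years gives 554.9 / 840 ≈ 0.661 mm/yr.
B's length ≈ 0.661 × 770 = 509.0 mm.

509.0 mm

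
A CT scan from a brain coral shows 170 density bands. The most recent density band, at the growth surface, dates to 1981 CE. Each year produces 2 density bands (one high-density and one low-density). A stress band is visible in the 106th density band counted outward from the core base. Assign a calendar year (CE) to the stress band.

1949 CE

170 − 106 = 64 density bands lie beyond the stress band toward the growth surface.
64 density bands at 2 per year is 64 / 2 = 32 years.
Counting back 32 years from 1981 CE places the stress band in 1981 − 32 = 1949 CE.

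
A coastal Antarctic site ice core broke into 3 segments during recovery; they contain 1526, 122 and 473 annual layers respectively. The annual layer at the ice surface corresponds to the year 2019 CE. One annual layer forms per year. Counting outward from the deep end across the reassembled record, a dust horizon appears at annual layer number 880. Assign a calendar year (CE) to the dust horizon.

778 CE

Total annual layers = 1526 + 122 + 473 = 2121.
2121 − 880 = 1241 annual layers lie beyond the dust horizon toward the ice surface.
The annual layer at the ice surface is 2019 CE, so the dust horizon dates to 2019 − 1241 = 778 CE.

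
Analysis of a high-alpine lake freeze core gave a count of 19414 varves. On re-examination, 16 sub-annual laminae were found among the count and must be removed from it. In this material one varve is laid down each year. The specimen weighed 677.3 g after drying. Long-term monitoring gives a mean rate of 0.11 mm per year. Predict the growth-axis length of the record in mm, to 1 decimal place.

Correcting the raw count gives 19414 − 16 = 19398 true varves.
Length ≈ 0.11 × 19398 = 2133.8 mm.

2133.8 mm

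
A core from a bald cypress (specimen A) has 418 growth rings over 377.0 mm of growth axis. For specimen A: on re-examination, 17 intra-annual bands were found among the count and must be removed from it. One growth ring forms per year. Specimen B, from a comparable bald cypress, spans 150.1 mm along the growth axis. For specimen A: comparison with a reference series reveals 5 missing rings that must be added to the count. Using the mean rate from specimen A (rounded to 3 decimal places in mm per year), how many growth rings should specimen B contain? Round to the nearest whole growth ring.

Specimen A: correcting the raw count gives 418 − 17 + 5 = 406 true growth rings.
A: Mean rate = 377.0 mm / 406 years ≈ 0.929 mm per year.
Specimen B: 150.1 mm / 0.929 mm per year = 161.57 years ≈ 162 growth rings.

162 growth rings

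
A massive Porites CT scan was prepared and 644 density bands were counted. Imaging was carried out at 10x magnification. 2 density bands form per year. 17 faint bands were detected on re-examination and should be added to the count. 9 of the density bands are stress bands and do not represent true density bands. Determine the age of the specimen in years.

326 years

After corrections the count is 644 − 9 + 17 = 652 density bands.
652 density bands at 2 per year is 652 / 2 = 326 years.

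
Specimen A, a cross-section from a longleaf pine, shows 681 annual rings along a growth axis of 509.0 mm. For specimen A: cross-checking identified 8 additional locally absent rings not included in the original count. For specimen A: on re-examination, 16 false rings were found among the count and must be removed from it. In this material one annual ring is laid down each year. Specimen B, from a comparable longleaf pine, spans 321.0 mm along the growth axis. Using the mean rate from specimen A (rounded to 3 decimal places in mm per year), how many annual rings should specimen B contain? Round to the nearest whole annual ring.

Specimen A: true annual ring count = 681 − 16 + 8 = 673.
A: 509.0 mm over 673 years gives 509.0 / 673 ≈ 0.756 mm/year.
B spans 321.0 / 0.756 = 424.60 years ≈ 425 annual rings.

425 annual rings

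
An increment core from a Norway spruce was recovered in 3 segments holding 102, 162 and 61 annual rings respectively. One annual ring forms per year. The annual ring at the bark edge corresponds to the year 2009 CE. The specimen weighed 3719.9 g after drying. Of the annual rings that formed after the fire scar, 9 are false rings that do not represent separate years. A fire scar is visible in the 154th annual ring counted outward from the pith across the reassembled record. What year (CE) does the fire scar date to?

1847 CE

Total annual rings = 102 + 162 + 61 = 325.
325 − 154 = 171 annual rings lie beyond the fire scar toward the bark edge.
Removing the 9 false annual rings leaves 171 − 9 = 162 true annual rings beyond the fire scar.
The annual ring at the bark edge is 2009 CE, so the fire scar dates to 2009 − 162 = 1847 CE.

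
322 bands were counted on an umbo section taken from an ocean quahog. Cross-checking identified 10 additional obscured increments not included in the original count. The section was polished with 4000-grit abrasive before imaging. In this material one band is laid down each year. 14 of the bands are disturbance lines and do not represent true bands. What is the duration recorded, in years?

318 years

Adjusted count: 322 − 14 + 10 = 318 bands.
With a one-to-one band periodicity this is 318 years.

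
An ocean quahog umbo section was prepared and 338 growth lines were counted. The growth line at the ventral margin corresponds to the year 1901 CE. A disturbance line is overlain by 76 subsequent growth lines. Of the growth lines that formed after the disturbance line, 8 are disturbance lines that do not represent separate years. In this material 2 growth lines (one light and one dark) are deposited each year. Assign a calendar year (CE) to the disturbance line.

76 growth lines formed after the disturbance line.
Excluding 8 false growth lines: 76 − 8 = 68.
68 growth lines at 2 per year is 68 / 2 = 34 years.
1901 − 34 = 1867 CE.

1867 CE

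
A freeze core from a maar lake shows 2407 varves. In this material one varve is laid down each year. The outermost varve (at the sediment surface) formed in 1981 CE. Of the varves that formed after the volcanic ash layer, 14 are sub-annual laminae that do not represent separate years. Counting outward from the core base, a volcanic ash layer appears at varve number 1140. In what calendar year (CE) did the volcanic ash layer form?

728 CE

The volcanic ash layer sits at varve 1140 from the core base, so 2407 − 1140 = 1267 varves formed after it.
Excluding 14 false varves: 1267 − 14 = 1253.
1981 − 1253 = 728 CE.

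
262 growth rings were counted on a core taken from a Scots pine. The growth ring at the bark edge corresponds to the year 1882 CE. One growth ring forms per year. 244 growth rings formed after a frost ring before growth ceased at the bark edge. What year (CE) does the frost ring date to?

244 growth rings formed after the frost ring.
Counting back 244 years from 1882 CE places the frost ring in 1882 − 244 = 1638 CE.

1638 CE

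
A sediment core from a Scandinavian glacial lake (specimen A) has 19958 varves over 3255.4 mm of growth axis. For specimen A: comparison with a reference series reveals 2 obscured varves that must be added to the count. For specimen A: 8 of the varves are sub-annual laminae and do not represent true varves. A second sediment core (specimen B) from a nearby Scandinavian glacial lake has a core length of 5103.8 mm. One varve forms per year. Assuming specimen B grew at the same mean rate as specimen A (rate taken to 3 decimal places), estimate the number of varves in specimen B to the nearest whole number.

Specimen A: after corrections the count is 19958 − 8 + 2 = 19952 varves.
A: Mean rate = 3255.4 mm / 19952 years ≈ 0.163 mm per year.
Specimen B: 5103.8 mm / 0.163 mm per year = 31311.66 years ≈ 31312 varves.

31312 varves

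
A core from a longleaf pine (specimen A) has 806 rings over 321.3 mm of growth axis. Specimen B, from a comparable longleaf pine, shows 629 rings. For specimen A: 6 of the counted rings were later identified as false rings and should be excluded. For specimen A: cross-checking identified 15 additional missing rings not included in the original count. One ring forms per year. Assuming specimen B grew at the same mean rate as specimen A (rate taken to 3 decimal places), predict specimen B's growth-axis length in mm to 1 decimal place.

Specimen A: adjusted count: 806 − 6 + 15 = 815 rings.
A: Extension rate ≈ 321.3 / 815 = 0.394 mm/yr.
For B, 0.394 mm/year × 629 years = 247.8 mm.

247.8 mm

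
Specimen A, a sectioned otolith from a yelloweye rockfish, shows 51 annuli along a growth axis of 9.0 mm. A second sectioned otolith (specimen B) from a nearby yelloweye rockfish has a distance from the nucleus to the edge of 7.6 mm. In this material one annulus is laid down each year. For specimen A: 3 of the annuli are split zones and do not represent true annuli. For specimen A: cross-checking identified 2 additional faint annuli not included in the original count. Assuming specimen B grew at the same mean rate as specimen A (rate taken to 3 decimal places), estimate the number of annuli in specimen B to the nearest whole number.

42 annuli

Specimen A: correcting the raw count gives 51 − 3 + 2 = 50 true annuli.
A: Mean rate = 9.0 mm / 50 years ≈ 0.180 mm/year.
For B, 7.6 / 0.180 = 42.22 years ≈ 42 annuli.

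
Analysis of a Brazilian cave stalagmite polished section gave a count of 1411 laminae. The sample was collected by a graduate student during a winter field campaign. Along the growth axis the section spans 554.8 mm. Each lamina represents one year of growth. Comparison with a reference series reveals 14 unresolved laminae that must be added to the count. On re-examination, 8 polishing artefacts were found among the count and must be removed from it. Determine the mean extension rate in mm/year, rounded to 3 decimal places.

0.392 mm/year

True lamina count = 1411 − 8 + 14 = 1417.
554.8 mm over 1417 years gives 554.8 / 1417 ≈ 0.392 mm/year.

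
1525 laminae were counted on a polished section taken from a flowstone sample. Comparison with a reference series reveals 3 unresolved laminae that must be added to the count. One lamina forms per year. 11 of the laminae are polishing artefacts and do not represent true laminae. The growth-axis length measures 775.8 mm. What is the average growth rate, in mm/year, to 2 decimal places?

0.51 mm/year

Correcting the raw count gives 1525 − 11 + 3 = 1517 true laminae.
775.8 mm over 1517 years gives 775.8 / 1517 ≈ 0.51 mm/year.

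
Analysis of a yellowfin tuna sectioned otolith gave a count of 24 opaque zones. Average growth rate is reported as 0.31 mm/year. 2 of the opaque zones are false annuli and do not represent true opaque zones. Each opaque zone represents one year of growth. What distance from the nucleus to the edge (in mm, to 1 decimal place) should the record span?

6.8 mm

True opaque zone count = 24 − 2 = 22.
Predicted length = 0.31 mm/year × 22 years = 6.8 mm.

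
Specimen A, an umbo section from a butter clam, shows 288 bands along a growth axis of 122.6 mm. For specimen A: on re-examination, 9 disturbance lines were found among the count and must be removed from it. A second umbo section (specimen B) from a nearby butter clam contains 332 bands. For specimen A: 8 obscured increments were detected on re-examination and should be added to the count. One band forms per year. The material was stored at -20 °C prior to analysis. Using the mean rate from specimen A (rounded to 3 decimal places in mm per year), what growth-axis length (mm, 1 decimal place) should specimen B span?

Specimen A: after corrections the count is 288 − 9 + 8 = 287 bands.
A: 122.6 mm over 287 years gives 122.6 / 287 ≈ 0.427 mm/year.
For B, 0.427 mm/year × 332 years = 141.8 mm.

141.8 mm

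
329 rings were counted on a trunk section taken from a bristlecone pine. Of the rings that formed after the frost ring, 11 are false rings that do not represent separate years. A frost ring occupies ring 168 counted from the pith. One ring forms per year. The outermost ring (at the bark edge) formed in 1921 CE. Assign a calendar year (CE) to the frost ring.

The frost ring sits at ring 168 from the pith, so 329 − 168 = 161 rings formed after it.
Removing the 11 false rings leaves 161 − 11 = 150 true rings beyond the frost ring.
1921 − 150 = 1771 CE.

1771 CE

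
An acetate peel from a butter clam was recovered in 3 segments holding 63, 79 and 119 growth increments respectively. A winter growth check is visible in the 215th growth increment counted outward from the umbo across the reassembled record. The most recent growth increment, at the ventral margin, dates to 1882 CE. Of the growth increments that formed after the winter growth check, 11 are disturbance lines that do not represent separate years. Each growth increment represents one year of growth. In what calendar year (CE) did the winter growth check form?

Total growth increments = 63 + 79 + 119 = 261.
Between growth increment 215 and the ventral margin there are 261 − 215 = 46 growth increments.
Removing the 11 false growth increments leaves 46 − 11 = 35 true growth increments beyond the winter growth check.
The growth increment at the ventral margin is 1882 CE, so the winter growth check dates to 1882 − 35 = 1847 CE.

1847 CE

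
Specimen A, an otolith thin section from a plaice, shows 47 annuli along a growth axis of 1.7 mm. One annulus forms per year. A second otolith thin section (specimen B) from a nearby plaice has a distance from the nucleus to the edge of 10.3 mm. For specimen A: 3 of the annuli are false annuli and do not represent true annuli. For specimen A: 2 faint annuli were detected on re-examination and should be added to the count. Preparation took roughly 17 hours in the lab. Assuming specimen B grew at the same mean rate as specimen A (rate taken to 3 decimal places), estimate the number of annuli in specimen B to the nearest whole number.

Specimen A: correcting the raw count gives 47 − 3 + 2 = 46 true annuli.
A: 1.7 mm over 46 years gives 1.7 / 46 ≈ 0.037 mm/year.
Specimen B: 10.3 mm / 0.037 mm per year = 278.38 years ≈ 278 annuli.

278 annuli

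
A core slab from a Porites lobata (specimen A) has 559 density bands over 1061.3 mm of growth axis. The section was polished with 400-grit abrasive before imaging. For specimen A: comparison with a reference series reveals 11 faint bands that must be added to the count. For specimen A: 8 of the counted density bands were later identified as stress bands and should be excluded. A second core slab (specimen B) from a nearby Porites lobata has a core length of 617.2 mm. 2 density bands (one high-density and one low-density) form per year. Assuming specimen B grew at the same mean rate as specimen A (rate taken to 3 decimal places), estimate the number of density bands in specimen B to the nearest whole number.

Specimen A: true density band count = 559 − 8 + 11 = 562.
Specimen A: with 2 density bands per year, 562 / 2 = 281 years.
A: Extension rate ≈ 1061.3 / 281 = 3.777 mm per year.
Specimen B: 617.2 mm / 3.777 mm per year = 163.41 years; at 2 density bands per year that is 163.41 × 2 ≈ 327 density bands.

327 density bands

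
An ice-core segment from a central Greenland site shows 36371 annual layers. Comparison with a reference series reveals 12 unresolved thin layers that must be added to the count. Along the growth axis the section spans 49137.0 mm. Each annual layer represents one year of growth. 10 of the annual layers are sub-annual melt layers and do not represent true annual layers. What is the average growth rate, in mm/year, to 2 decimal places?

After corrections the count is 36371 − 10 + 12 = 36373 annual layers.
Mean rate = 49137.0 mm / 36373 years ≈ 1.35 mm/year.

1.35 mm/year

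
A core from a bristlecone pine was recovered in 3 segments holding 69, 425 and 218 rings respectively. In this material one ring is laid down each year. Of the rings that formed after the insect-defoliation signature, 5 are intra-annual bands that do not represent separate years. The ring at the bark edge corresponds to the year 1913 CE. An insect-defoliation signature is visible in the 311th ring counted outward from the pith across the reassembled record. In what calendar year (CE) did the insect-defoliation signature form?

Total rings = 69 + 425 + 218 = 712.
712 − 311 = 401 rings lie beyond the insect-defoliation signature toward the bark edge.
Excluding 5 false rings: 401 − 5 = 396.
1913 − 396 = 1517 CE.

1517 CE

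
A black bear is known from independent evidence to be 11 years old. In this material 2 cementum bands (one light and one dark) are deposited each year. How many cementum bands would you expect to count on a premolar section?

11 years at 2 cementum bands per year gives 11 × 2 = 22 cementum bands.
So 22 cementum bands should be present.

22 cementum bands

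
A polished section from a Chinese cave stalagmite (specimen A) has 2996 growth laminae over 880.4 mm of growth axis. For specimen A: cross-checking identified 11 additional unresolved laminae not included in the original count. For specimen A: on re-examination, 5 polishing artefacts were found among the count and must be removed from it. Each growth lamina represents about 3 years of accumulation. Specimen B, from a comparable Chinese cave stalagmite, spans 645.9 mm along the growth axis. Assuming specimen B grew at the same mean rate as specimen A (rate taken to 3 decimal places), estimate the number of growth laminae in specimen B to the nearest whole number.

2197 growth laminae

Specimen A: correcting the raw count gives 2996 − 5 + 11 = 3002 true growth laminae.
Specimen A: multiplying by 3 years per growth lamina: 3002 × 3 = 9006 years.
A: Extension rate ≈ 880.4 / 9006 = 0.098 mm/year.
Specimen B: 645.9 mm / 0.098 mm per year = 6590.82 years; at 3 years per growth lamina that is 6590.82 / 3 ≈ 2197 growth laminae.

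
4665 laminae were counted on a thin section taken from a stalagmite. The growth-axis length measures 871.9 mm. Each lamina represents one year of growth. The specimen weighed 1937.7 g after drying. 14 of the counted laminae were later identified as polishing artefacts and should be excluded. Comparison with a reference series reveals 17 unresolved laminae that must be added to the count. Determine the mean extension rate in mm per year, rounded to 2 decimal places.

0.19 mm per year

Correcting the raw count gives 4665 − 14 + 17 = 4668 true laminae.
871.9 mm over 4668 years gives 871.9 / 4668 ≈ 0.19 mm per year.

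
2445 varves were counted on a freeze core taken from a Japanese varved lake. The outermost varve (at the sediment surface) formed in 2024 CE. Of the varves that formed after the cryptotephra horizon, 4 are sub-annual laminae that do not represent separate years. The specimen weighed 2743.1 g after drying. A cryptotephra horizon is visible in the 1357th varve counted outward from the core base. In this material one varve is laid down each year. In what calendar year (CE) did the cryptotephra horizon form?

940 CE

Between varve 1357 and the sediment surface there are 2445 − 1357 = 1088 varves.
1088 − 4 false = 1084 true varves after the cryptotephra horizon.
The varve at the sediment surface is 2024 CE, so the cryptotephra horizon dates to 2024 − 1084 = 940 CE.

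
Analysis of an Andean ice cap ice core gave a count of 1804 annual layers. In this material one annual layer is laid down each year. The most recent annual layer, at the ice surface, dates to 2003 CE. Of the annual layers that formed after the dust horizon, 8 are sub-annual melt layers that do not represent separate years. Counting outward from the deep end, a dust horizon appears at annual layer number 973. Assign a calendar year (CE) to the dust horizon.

1180 CE

The dust horizon sits at annual layer 973 from the deep end, so 1804 − 973 = 831 annual layers formed after it.
Excluding 8 false annual layers: 831 − 8 = 823.
The annual layer at the ice surface is 2003 CE, so the dust horizon dates to 2003 − 823 = 1180 CE.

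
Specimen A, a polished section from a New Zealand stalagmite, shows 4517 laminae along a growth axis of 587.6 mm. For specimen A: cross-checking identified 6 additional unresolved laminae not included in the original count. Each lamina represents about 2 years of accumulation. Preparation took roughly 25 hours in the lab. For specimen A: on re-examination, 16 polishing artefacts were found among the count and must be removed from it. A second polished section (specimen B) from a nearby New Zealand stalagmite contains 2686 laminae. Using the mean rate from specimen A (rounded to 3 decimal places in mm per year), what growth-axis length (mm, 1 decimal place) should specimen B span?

Specimen A: after corrections the count is 4517 − 16 + 6 = 4507 laminae.
Specimen A: multiplying by 2 years per lamina: 4507 × 2 = 9014 years.
A: Mean rate = 587.6 mm / 9014 years ≈ 0.065 mm/year.
Specimen B: 2686 laminae at 2 years each span 2686 × 2 = 5372 years. B's length ≈ 0.065 × 5372 = 349.2 mm.

349.2 mm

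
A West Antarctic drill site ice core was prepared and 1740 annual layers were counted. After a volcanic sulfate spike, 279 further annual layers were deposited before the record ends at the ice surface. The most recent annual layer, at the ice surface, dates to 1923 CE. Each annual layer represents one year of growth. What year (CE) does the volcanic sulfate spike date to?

279 annual layers post-date the volcanic sulfate spike.
Counting back 279 years from 1923 CE places the volcanic sulfate spike in 1923 − 279 = 1644 CE.

1644 CE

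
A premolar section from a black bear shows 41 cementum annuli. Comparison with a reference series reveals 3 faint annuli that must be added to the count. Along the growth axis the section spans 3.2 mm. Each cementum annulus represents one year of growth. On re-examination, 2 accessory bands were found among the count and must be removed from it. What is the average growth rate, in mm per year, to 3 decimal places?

True cementum annulus count = 41 − 2 + 3 = 42.
Extension rate ≈ 3.2 / 42 = 0.076 mm per year.

0.076 mm per year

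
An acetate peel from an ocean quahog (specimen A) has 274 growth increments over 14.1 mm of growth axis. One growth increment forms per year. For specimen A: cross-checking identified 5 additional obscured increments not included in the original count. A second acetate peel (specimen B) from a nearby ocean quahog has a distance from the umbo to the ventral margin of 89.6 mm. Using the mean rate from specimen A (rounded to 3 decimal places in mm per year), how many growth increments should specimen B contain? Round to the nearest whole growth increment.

1757 growth increments

Specimen A: adjusted count: 274 + 5 = 279 growth increments.
A: Extension rate ≈ 14.1 / 279 = 0.051 mm per year.
Specimen B: 89.6 mm / 0.051 mm per year = 1756.86 years ≈ 1757 growth increments.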